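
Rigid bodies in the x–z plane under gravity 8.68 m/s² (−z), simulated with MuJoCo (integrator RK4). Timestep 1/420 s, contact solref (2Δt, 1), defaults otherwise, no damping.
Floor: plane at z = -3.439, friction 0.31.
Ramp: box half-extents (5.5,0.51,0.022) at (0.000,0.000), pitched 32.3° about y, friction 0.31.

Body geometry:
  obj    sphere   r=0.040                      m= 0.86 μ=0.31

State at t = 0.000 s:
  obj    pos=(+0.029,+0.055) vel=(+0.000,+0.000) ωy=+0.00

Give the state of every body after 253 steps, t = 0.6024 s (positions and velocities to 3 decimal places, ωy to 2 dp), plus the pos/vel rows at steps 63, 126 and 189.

State at t = 0.6024 s:
  obj    pos=(+0.537,-0.266) vel=(+1.687,-1.066) ωy=+49.88

Key-timestep trajectory:
   step    t(s)  obj.x    obj.z    obj.vx   obj.vz 
     63  0.1500   +0.061  +0.035  +0.420  -0.266
    126  0.3000   +0.155  -0.025  +0.840  -0.531
    189  0.4500   +0.313  -0.124  +1.260  -0.797


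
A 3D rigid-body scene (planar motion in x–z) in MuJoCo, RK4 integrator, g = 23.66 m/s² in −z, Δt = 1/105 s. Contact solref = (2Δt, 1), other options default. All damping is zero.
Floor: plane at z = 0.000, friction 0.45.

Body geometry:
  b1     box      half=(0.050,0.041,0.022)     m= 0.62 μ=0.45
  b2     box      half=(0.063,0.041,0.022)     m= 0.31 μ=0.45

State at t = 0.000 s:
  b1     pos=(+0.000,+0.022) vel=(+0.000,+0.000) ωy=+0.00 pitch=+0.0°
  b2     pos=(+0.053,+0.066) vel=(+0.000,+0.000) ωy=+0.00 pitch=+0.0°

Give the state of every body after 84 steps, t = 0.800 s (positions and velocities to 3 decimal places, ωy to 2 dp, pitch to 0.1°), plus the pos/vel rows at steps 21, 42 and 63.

State at t = 0.800 s:
  b1     pos=(+0.000,+0.022) vel=(-0.001,+0.000) ωy=+0.00 pitch=+0.0°
  b2     pos=(+0.068,+0.057) vel=(+0.002,-0.002) ωy=-0.06 pitch=+39.9°

Key-timestep trajectory:
   step    t(s)  b1.x    b1.z    b1.vx   b1.vz   b2.x    b2.z    b2.vx   b2.vz 
     21  0.2000   +0.000  +0.022  +0.000  +0.000   +0.071  +0.059  -0.060  +0.036
     42  0.4000   +0.000  +0.022  -0.001  +0.000   +0.067  +0.058  +0.002  -0.002
     63  0.6000   +0.000  +0.022  -0.001  +0.000   +0.067  +0.058  +0.002  -0.002


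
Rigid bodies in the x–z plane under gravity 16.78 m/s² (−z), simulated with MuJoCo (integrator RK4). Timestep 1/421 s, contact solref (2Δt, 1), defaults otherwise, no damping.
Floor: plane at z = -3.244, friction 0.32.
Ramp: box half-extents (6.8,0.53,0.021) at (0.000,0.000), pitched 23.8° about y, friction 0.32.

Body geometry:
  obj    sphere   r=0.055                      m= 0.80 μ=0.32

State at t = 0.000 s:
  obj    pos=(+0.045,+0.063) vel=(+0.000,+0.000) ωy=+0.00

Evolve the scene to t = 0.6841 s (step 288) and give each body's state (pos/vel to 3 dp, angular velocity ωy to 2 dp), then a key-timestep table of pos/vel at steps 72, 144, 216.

State at t = 0.6841 s:
  obj    pos=(+1.081,-0.394) vel=(+3.027,-1.335) ωy=+60.15

Key-timestep trajectory:
   step    t(s)  obj.x    obj.z    obj.vx   obj.vz 
     72  0.1710   +0.110  +0.035  +0.757  -0.334
    144  0.3420   +0.304  -0.051  +1.514  -0.668
    216  0.5131   +0.628  -0.194  +2.271  -1.001


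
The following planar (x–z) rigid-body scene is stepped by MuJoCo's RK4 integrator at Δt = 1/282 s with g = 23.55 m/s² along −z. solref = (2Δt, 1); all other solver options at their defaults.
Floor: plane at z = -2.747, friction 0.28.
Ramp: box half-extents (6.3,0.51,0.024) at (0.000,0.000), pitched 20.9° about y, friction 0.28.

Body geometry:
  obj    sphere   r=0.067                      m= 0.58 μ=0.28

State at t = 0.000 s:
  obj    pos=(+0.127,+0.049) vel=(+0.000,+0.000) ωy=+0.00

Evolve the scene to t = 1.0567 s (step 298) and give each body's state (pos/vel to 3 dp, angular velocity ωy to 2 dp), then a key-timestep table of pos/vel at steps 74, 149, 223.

State at t = 1.0567 s:
  obj    pos=(+3.257,-1.146) vel=(+5.924,-2.262) ωy=+94.64

Key-timestep trajectory:
   step    t(s)  obj.x    obj.z    obj.vx   obj.vz 
     74  0.2624   +0.320  -0.025  +1.471  -0.562
    149  0.5284   +0.910  -0.250  +2.962  -1.131
    223  0.7908   +1.880  -0.620  +4.433  -1.693


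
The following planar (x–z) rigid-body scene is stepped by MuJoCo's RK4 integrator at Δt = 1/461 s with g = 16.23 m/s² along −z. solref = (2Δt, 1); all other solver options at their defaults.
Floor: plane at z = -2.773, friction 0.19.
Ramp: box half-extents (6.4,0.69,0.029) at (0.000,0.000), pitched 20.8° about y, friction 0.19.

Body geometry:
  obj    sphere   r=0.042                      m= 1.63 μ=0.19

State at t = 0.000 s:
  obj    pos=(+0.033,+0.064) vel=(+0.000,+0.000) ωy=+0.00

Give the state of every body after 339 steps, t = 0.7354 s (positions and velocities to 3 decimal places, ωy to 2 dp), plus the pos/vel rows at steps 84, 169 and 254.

State at t = 0.7354 s:
  obj    pos=(+1.073,-0.332) vel=(+2.830,-1.075) ωy=+72.07

Key-timestep trajectory:
   step    t(s)  obj.x    obj.z    obj.vx   obj.vz 
     84  0.1822   +0.097  +0.039  +0.701  -0.266
    169  0.3666   +0.292  -0.035  +1.411  -0.536
    254  0.5510   +0.617  -0.158  +2.120  -0.805


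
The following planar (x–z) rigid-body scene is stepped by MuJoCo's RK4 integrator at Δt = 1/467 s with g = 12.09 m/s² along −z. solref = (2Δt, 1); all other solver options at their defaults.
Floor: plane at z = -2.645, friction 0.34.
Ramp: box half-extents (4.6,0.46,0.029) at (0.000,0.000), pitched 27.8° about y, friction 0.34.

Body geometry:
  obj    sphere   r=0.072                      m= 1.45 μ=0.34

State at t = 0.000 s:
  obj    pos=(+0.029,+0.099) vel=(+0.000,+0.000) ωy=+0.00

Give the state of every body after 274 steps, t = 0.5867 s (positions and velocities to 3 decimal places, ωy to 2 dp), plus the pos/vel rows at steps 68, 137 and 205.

State at t = 0.5867 s:
  obj    pos=(+0.642,-0.224) vel=(+2.090,-1.102) ωy=+32.82

Key-timestep trajectory:
   step    t(s)  obj.x    obj.z    obj.vx   obj.vz 
     68  0.1456   +0.067  +0.079  +0.519  -0.274
    137  0.2934   +0.182  +0.018  +1.045  -0.551
    205  0.4390   +0.372  -0.082  +1.564  -0.825


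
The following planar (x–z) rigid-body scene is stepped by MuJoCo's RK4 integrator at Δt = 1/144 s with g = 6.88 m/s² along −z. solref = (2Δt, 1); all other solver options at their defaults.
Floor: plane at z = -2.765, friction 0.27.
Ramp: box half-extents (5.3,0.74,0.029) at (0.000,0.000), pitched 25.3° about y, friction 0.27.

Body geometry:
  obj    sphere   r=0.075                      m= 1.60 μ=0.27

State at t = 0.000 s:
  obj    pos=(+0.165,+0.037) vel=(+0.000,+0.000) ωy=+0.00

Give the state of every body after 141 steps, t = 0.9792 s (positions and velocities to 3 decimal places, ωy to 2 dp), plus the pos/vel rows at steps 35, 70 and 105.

State at t = 0.9792 s:
  obj    pos=(+1.075,-0.393) vel=(+1.859,-0.879) ωy=+27.41

Key-timestep trajectory:
   step    t(s)  obj.x    obj.z    obj.vx   obj.vz 
     35  0.2431   +0.221  +0.010  +0.462  -0.218
     70  0.4861   +0.389  -0.069  +0.923  -0.436
    105  0.7292   +0.670  -0.202  +1.385  -0.655


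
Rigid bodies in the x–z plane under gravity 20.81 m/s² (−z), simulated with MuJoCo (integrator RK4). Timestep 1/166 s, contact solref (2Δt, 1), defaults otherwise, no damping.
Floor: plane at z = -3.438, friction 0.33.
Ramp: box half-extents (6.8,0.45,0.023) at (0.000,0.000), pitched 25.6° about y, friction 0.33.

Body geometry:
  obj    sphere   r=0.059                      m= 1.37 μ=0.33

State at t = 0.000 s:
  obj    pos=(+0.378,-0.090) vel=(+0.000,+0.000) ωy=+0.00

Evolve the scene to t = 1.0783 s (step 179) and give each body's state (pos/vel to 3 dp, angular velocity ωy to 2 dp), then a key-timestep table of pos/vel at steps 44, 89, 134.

State at t = 1.0783 s:
  obj    pos=(+3.746,-1.704) vel=(+6.246,-2.992) ωy=+117.37

Key-timestep trajectory:
   step    t(s)  obj.x    obj.z    obj.vx   obj.vz 
     44  0.2651   +0.582  -0.188  +1.536  -0.736
     89  0.5361   +1.211  -0.489  +3.106  -1.488
    134  0.8072   +2.265  -0.994  +4.676  -2.240


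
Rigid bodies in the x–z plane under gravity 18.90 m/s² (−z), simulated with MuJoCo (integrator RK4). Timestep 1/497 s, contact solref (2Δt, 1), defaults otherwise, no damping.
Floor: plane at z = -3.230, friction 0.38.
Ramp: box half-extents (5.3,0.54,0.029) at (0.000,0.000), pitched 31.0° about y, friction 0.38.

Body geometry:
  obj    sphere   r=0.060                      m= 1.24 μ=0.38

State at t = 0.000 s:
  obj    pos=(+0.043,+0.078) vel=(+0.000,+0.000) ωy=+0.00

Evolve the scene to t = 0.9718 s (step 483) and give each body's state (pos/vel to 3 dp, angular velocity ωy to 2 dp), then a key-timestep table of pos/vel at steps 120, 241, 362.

State at t = 0.9718 s:
  obj    pos=(+2.858,-1.613) vel=(+5.792,-3.480) ωy=+112.61

Key-timestep trajectory:
   step    t(s)  obj.x    obj.z    obj.vx   obj.vz 
    120  0.2414   +0.217  -0.026  +1.439  -0.865
    241  0.4849   +0.744  -0.343  +2.890  -1.737
    362  0.7284   +1.624  -0.872  +4.341  -2.608


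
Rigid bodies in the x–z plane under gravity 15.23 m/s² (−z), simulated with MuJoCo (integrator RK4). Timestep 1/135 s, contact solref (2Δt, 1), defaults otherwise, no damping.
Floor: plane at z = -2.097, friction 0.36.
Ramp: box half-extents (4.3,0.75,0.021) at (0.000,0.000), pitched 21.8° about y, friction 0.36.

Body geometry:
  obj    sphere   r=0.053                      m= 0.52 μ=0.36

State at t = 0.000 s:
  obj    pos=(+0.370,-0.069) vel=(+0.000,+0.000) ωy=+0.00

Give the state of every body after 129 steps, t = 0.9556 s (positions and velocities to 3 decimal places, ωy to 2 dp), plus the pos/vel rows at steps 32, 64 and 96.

State at t = 0.9556 s:
  obj    pos=(+2.083,-0.753) vel=(+3.584,-1.434) ωy=+72.82

Key-timestep trajectory:
   step    t(s)  obj.x    obj.z    obj.vx   obj.vz 
     32  0.2370   +0.476  -0.111  +0.889  -0.356
     64  0.4741   +0.792  -0.237  +1.778  -0.711
     96  0.7111   +1.319  -0.448  +2.667  -1.067


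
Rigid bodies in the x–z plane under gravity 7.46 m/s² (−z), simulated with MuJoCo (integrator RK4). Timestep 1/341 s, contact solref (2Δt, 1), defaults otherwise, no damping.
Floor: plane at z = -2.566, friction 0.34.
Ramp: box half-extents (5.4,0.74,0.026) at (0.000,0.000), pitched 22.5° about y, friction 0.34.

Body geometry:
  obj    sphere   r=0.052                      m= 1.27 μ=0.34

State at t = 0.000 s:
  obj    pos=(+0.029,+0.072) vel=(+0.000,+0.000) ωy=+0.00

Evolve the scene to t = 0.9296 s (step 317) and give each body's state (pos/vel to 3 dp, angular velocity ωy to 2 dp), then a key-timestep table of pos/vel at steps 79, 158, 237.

State at t = 0.9296 s:
  obj    pos=(+0.843,-0.265) vel=(+1.751,-0.725) ωy=+36.45

Key-timestep trajectory:
   step    t(s)  obj.x    obj.z    obj.vx   obj.vz 
     79  0.2317   +0.080  +0.051  +0.437  -0.181
    158  0.4633   +0.231  -0.011  +0.873  -0.362
    237  0.6950   +0.484  -0.116  +1.309  -0.542


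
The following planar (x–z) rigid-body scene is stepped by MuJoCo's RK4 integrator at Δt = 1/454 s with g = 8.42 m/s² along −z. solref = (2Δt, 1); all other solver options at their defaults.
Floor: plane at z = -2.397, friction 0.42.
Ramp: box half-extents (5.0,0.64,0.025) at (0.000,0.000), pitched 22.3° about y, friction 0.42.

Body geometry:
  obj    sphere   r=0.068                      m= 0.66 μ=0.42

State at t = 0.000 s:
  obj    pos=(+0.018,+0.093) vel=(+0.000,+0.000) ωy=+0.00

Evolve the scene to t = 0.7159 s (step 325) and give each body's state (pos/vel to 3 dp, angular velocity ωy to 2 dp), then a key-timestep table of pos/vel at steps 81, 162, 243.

State at t = 0.7159 s:
  obj    pos=(+0.559,-0.129) vel=(+1.512,-0.620) ωy=+24.02

Key-timestep trajectory:
   step    t(s)  obj.x    obj.z    obj.vx   obj.vz 
     81  0.1784   +0.052  +0.079  +0.377  -0.155
    162  0.3568   +0.152  +0.038  +0.753  -0.309
    243  0.5352   +0.321  -0.031  +1.130  -0.464


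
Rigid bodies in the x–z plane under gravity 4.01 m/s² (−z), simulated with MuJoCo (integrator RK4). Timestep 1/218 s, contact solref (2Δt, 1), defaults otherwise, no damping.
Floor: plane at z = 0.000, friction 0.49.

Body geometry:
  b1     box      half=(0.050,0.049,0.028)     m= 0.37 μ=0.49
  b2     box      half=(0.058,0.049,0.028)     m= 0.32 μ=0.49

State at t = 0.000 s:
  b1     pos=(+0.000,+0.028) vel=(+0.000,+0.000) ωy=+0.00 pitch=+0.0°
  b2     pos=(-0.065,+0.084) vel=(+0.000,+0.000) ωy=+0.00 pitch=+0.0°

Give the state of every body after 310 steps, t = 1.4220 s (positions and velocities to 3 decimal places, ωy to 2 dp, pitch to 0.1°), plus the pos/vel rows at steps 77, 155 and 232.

State at t = 1.4220 s:
  b1     pos=(+0.000,+0.028) vel=(+0.000,+0.000) ωy=+0.00 pitch=+0.0°
  b2     pos=(-0.127,+0.058) vel=(+0.023,-0.001) ωy=+0.39 pitch=-89.9°

Key-timestep trajectory:
   step    t(s)  b1.x    b1.z    b1.vx   b1.vz   b2.x    b2.z    b2.vx   b2.vz 
     77  0.3532   +0.000  +0.028  +0.000  +0.000   -0.095  +0.064  -0.089  +0.004
    155  0.7110   +0.000  +0.028  +0.000  +0.000   -0.135  +0.061  -0.067  +0.017
    232  1.0642   +0.000  +0.028  +0.000  +0.000   -0.122  +0.060  -0.018  -0.007


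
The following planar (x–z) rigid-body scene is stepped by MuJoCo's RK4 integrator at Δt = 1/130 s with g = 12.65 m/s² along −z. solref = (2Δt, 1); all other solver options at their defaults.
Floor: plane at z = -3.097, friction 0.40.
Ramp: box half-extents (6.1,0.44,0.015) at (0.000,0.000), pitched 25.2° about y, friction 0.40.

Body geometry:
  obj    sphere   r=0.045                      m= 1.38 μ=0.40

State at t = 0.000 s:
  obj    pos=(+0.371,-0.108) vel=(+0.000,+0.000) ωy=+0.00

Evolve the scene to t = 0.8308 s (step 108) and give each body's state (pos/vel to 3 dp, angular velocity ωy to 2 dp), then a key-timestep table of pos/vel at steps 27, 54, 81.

State at t = 0.8308 s:
  obj    pos=(+1.572,-0.674) vel=(+2.892,-1.361) ωy=+71.01

Key-timestep trajectory:
   step    t(s)  obj.x    obj.z    obj.vx   obj.vz 
     27  0.2077   +0.446  -0.144  +0.723  -0.340
     54  0.4154   +0.671  -0.250  +1.446  -0.680
     81  0.6231   +1.047  -0.426  +2.169  -1.021


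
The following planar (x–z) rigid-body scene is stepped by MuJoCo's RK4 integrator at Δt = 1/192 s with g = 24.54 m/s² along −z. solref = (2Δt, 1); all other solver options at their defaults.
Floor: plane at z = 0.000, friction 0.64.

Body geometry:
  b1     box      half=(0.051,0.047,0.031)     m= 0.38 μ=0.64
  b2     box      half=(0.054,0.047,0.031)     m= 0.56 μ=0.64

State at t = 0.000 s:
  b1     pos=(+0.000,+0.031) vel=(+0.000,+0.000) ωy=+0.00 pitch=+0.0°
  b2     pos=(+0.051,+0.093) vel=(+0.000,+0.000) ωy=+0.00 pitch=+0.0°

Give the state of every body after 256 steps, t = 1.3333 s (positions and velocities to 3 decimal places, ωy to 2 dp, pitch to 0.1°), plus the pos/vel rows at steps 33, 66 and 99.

State at t = 1.3333 s:
  b1     pos=(+0.000,+0.031) vel=(+0.000,+0.000) ωy=+0.00 pitch=+0.0°
  b2     pos=(+0.188,+0.031) vel=(+0.000,+0.000) ωy=+0.00 pitch=+180.0°

Key-timestep trajectory:
   step    t(s)  b1.x    b1.z    b1.vx   b1.vz   b2.x    b2.z    b2.vx   b2.vz 
     33  0.1719   +0.000  +0.031  +0.000  +0.000   +0.053  +0.093  +0.038  -0.002
     66  0.3438   +0.000  +0.031  +0.000  +0.000   +0.087  +0.058  +0.570  -0.516
     99  0.5156   +0.000  +0.031  +0.000  +0.000   +0.148  +0.060  +0.368  -0.111


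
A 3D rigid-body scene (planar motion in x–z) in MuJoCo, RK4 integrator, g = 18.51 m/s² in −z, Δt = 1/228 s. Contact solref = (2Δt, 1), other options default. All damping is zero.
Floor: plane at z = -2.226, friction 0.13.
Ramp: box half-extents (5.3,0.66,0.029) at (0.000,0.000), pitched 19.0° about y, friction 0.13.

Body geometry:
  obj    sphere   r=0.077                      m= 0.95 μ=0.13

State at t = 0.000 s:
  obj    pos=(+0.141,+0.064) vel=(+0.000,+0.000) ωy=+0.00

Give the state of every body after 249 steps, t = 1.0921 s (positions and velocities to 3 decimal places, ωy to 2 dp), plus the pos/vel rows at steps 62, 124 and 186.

State at t = 1.0921 s:
  obj    pos=(+2.568,-0.772) vel=(+4.445,-1.531) ωy=+61.04

Key-timestep trajectory:
   step    t(s)  obj.x    obj.z    obj.vx   obj.vz 
     62  0.2719   +0.292  +0.012  +1.107  -0.381
    124  0.5439   +0.743  -0.144  +2.214  -0.762
    186  0.8158   +1.495  -0.403  +3.321  -1.143


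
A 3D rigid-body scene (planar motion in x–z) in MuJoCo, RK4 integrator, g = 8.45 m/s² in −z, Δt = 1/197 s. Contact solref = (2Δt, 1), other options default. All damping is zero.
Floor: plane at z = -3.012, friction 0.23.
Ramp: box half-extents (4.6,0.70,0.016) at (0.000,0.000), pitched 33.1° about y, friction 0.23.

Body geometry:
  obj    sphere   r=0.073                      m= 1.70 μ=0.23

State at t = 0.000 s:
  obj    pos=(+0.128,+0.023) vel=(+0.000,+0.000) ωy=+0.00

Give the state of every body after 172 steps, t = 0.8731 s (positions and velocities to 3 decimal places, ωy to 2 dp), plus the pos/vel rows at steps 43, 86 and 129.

State at t = 0.8731 s:
  obj    pos=(+1.181,-0.663) vel=(+2.411,-1.572) ωy=+39.41

Key-timestep trajectory:
   step    t(s)  obj.x    obj.z    obj.vx   obj.vz 
     43  0.2183   +0.194  -0.020  +0.603  -0.393
     86  0.4365   +0.391  -0.149  +1.206  -0.786
    129  0.6548   +0.720  -0.363  +1.808  -1.179


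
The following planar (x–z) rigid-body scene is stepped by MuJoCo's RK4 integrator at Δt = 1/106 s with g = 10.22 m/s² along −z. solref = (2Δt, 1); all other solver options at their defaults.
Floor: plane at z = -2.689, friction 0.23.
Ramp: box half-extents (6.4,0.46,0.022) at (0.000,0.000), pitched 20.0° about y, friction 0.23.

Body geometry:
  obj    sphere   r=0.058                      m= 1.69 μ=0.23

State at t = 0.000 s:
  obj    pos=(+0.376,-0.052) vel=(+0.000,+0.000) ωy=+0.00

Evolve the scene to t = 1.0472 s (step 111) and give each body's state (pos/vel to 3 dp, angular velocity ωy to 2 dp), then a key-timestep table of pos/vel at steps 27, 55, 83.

State at t = 1.0472 s:
  obj    pos=(+1.663,-0.520) vel=(+2.457,-0.894) ωy=+45.07

Key-timestep trajectory:
   step    t(s)  obj.x    obj.z    obj.vx   obj.vz 
     27  0.2547   +0.452  -0.079  +0.598  -0.218
     55  0.5189   +0.692  -0.167  +1.218  -0.443
     83  0.7830   +1.095  -0.314  +1.837  -0.669


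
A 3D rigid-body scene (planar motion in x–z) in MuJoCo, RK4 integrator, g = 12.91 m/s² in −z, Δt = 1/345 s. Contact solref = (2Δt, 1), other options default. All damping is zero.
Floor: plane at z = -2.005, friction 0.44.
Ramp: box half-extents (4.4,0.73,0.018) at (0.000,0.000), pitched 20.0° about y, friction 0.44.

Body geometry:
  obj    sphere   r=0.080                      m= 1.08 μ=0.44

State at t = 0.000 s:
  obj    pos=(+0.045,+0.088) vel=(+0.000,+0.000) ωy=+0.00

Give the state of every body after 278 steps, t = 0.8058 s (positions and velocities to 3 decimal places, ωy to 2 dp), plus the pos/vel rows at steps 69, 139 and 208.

State at t = 0.8058 s:
  obj    pos=(+1.007,-0.262) vel=(+2.388,-0.869) ωy=+31.76

Key-timestep trajectory:
   step    t(s)  obj.x    obj.z    obj.vx   obj.vz 
     69  0.2000   +0.104  +0.066  +0.593  -0.216
    139  0.4029   +0.286  +0.000  +1.194  -0.435
    208  0.6029   +0.584  -0.108  +1.787  -0.650


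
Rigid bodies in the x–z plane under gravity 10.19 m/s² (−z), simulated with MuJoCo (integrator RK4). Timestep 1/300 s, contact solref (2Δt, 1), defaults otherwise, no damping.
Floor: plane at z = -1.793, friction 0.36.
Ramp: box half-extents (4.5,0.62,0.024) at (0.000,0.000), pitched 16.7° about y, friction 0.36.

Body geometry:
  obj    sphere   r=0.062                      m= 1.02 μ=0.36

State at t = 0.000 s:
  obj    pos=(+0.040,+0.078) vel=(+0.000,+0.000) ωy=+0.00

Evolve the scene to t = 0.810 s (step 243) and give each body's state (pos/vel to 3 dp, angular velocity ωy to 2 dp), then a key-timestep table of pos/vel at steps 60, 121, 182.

State at t = 0.810 s:
  obj    pos=(+0.697,-0.119) vel=(+1.623,-0.487) ωy=+27.32

Key-timestep trajectory:
   step    t(s)  obj.x    obj.z    obj.vx   obj.vz 
     60  0.2000   +0.080  +0.066  +0.401  -0.120
    121  0.4033   +0.203  +0.029  +0.808  -0.242
    182  0.6067   +0.409  -0.033  +1.215  -0.365


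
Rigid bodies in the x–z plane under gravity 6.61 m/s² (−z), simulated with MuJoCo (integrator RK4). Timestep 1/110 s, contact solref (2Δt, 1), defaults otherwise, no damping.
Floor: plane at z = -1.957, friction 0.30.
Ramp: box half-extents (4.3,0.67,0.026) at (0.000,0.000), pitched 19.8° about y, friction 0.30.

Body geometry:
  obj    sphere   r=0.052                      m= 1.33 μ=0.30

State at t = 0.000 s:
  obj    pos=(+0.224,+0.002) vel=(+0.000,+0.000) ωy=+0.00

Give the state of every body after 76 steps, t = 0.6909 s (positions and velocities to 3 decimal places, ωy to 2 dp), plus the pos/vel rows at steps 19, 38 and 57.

State at t = 0.6909 s:
  obj    pos=(+0.583,-0.127) vel=(+1.040,-0.374) ωy=+21.24

Key-timestep trajectory:
   step    t(s)  obj.x    obj.z    obj.vx   obj.vz 
     19  0.1727   +0.247  -0.006  +0.260  -0.094
     38  0.3455   +0.314  -0.030  +0.520  -0.187
     57  0.5182   +0.426  -0.071  +0.780  -0.281


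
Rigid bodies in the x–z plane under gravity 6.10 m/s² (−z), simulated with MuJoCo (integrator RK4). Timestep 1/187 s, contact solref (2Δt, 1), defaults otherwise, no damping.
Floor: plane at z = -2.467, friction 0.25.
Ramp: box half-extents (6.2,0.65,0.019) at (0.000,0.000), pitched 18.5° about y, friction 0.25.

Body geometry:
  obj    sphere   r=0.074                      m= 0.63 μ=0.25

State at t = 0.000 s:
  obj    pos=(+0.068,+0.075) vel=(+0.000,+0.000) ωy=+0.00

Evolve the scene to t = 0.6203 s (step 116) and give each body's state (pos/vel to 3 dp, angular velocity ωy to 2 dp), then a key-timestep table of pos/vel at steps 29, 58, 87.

State at t = 0.6203 s:
  obj    pos=(+0.320,-0.009) vel=(+0.813,-0.272) ωy=+11.59

Key-timestep trajectory:
   step    t(s)  obj.x    obj.z    obj.vx   obj.vz 
     29  0.1551   +0.084  +0.070  +0.203  -0.068
     58  0.3102   +0.131  +0.054  +0.407  -0.136
     87  0.4652   +0.210  +0.028  +0.610  -0.204


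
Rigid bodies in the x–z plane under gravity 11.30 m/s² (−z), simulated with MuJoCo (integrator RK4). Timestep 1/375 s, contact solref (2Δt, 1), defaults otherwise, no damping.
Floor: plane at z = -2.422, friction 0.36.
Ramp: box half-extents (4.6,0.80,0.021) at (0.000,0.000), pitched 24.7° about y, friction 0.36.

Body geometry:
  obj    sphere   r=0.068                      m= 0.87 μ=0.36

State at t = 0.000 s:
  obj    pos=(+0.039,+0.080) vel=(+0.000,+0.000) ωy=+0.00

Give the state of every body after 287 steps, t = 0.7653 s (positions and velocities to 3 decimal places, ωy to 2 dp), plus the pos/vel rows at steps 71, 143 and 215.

State at t = 0.7653 s:
  obj    pos=(+0.936,-0.333) vel=(+2.345,-1.079) ωy=+37.96

Key-timestep trajectory:
   step    t(s)  obj.x    obj.z    obj.vx   obj.vz 
     71  0.1893   +0.094  +0.055  +0.580  -0.267
    143  0.3813   +0.262  -0.022  +1.169  -0.537
    215  0.5733   +0.543  -0.152  +1.757  -0.808


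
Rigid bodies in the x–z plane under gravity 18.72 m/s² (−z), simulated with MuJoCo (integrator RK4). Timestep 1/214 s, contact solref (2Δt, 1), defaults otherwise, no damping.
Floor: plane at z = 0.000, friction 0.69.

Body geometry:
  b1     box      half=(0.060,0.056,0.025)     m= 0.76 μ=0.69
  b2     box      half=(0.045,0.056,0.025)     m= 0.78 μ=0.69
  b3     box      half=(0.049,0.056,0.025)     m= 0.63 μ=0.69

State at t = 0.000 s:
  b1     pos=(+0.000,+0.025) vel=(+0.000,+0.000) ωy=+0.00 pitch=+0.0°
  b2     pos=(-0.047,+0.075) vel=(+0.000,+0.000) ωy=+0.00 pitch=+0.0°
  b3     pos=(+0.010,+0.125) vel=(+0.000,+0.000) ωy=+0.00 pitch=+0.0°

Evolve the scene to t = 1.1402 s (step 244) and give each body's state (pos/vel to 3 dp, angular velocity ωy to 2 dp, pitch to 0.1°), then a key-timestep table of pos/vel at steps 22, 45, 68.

State at t = 1.1402 s:
  b1     pos=(+0.000,+0.025) vel=(+0.000,+0.000) ωy=+0.00 pitch=+0.0°
  b2     pos=(-0.047,+0.075) vel=(+0.000,+0.000) ωy=+0.00 pitch=+0.0°
  b3     pos=(+0.128,+0.025) vel=(+0.000,+0.000) ωy=+0.00 pitch=+180.0°

Key-timestep trajectory:
   step    t(s)  b1.x    b1.z    b1.vx   b1.vz   b2.x    b2.z    b2.vx   b2.vz   b3.x    b3.z    b3.vx   b3.vz 
     22  0.1028   +0.000  +0.025  +0.000  +0.000   -0.047  +0.075  +0.000  +0.000   +0.025  +0.108  +0.241  -0.555
     45  0.2103   +0.000  +0.025  -0.001  +0.000   -0.047  +0.075  -0.001  +0.000   +0.060  +0.099  +0.448  -0.205
     68  0.3178   +0.000  +0.025  +0.000  +0.000   -0.047  +0.075  +0.000  +0.000   +0.116  +0.050  +0.560  -1.268


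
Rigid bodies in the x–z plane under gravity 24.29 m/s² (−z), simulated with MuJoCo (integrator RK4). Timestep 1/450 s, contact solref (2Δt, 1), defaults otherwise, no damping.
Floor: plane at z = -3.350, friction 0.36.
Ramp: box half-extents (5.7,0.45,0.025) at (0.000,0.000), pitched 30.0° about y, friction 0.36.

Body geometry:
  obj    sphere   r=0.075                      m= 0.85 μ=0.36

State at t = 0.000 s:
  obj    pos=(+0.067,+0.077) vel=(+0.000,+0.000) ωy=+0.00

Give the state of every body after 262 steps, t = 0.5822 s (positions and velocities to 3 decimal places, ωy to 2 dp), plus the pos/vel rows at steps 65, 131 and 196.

State at t = 0.5822 s:
  obj    pos=(+1.340,-0.658) vel=(+4.374,-2.525) ωy=+67.34

Key-timestep trajectory:
   step    t(s)  obj.x    obj.z    obj.vx   obj.vz 
     65  0.1444   +0.145  +0.032  +1.085  -0.627
    131  0.2911   +0.385  -0.107  +2.187  -1.263
    196  0.4356   +0.780  -0.335  +3.272  -1.889


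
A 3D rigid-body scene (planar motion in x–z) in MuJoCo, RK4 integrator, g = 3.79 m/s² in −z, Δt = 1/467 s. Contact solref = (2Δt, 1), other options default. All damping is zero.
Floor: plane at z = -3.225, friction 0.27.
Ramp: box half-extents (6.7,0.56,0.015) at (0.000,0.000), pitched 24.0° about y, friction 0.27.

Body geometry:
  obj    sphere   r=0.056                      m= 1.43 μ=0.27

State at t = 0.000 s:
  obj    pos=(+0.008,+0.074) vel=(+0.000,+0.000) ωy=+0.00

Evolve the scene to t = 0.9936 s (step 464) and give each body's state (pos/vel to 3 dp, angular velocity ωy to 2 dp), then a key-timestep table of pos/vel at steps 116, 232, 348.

State at t = 0.9936 s:
  obj    pos=(+0.505,-0.147) vel=(+0.999,-0.445) ωy=+19.53

Key-timestep trajectory:
   step    t(s)  obj.x    obj.z    obj.vx   obj.vz 
    116  0.2484   +0.039  +0.060  +0.250  -0.111
    232  0.4968   +0.132  +0.019  +0.500  -0.222
    348  0.7452   +0.287  -0.050  +0.750  -0.334


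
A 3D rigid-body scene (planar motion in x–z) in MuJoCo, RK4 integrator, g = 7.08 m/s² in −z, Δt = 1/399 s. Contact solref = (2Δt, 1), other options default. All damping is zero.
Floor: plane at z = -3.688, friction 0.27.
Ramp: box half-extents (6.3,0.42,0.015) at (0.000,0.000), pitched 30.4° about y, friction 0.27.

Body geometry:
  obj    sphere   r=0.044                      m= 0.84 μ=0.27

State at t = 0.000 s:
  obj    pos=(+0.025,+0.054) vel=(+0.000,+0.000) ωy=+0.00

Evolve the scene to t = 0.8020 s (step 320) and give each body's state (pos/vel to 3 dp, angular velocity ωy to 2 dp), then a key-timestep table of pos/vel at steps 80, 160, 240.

State at t = 0.8020 s:
  obj    pos=(+0.735,-0.363) vel=(+1.770,-1.039) ωy=+46.64

Key-timestep trajectory:
   step    t(s)  obj.x    obj.z    obj.vx   obj.vz 
     80  0.2005   +0.069  +0.028  +0.443  -0.260
    160  0.4010   +0.202  -0.050  +0.885  -0.519
    240  0.6015   +0.424  -0.181  +1.328  -0.779


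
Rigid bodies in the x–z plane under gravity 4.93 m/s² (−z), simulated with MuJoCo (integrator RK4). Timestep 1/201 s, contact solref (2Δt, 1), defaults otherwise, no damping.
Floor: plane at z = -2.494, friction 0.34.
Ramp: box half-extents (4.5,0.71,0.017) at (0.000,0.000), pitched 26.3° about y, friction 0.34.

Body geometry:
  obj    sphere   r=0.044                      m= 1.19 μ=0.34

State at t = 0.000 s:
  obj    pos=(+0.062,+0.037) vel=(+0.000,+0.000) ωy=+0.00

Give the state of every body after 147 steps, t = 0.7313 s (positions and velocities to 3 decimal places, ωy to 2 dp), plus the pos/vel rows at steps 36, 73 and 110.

State at t = 0.7313 s:
  obj    pos=(+0.436,-0.148) vel=(+1.023,-0.506) ωy=+25.93

Key-timestep trajectory:
   step    t(s)  obj.x    obj.z    obj.vx   obj.vz 
     36  0.1791   +0.085  +0.026  +0.251  -0.124
     73  0.3632   +0.154  -0.008  +0.508  -0.251
    110  0.5473   +0.272  -0.066  +0.766  -0.378


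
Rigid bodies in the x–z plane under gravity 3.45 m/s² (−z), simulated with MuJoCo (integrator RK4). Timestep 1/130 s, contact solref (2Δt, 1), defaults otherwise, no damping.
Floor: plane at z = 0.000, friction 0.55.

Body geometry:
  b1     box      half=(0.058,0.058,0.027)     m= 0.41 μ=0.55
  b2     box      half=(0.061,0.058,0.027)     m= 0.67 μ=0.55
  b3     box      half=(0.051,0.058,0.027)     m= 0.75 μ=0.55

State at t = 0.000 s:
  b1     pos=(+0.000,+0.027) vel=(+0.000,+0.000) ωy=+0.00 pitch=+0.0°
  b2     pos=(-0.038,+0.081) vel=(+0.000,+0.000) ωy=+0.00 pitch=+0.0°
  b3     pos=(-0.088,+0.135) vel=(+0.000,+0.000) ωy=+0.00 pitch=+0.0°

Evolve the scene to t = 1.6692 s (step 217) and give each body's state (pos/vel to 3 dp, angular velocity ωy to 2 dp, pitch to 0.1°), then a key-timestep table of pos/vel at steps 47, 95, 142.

State at t = 1.6692 s:
  b1     pos=(+0.000,+0.027) vel=(+0.000,+0.000) ωy=+0.00 pitch=+0.0°
  b2     pos=(-0.167,+0.058) vel=(+0.000,+0.000) ωy=+0.00 pitch=-143.9°
  b3     pos=(-0.259,+0.027) vel=(+0.000,+0.000) ωy=+0.00 pitch=+180.0°

Key-timestep trajectory:
   step    t(s)  b1.x    b1.z    b1.vx   b1.vz   b2.x    b2.z    b2.vx   b2.vz   b3.x    b3.z    b3.vx   b3.vz 
     47  0.3615   +0.000  +0.027  +0.001  +0.000   -0.049  +0.086  -0.090  +0.025   -0.116  +0.118  -0.177  -0.159
     95  0.7308   +0.000  +0.027  +0.000  +0.000   -0.116  +0.065  -0.166  +0.043   -0.190  +0.055  -0.117  +0.043
    142  1.0923   +0.000  +0.027  +0.000  +0.000   -0.157  +0.065  -0.051  +0.017   -0.228  +0.054  -0.123  -0.052


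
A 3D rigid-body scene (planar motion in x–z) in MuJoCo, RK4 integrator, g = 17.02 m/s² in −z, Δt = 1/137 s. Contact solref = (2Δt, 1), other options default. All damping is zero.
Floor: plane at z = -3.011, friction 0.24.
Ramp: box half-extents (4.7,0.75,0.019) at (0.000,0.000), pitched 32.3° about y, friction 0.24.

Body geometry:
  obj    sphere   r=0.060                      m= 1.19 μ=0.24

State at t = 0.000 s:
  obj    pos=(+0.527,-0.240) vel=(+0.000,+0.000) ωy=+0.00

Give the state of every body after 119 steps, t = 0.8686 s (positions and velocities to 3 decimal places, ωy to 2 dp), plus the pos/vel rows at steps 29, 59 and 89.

State at t = 0.8686 s:
  obj    pos=(+2.599,-1.550) vel=(+4.770,-3.016) ωy=+94.00

Key-timestep trajectory:
   step    t(s)  obj.x    obj.z    obj.vx   obj.vz 
     29  0.2117   +0.650  -0.318  +1.163  -0.735
     59  0.4307   +1.037  -0.562  +2.365  -1.495
     89  0.6496   +1.686  -0.973  +3.568  -2.255


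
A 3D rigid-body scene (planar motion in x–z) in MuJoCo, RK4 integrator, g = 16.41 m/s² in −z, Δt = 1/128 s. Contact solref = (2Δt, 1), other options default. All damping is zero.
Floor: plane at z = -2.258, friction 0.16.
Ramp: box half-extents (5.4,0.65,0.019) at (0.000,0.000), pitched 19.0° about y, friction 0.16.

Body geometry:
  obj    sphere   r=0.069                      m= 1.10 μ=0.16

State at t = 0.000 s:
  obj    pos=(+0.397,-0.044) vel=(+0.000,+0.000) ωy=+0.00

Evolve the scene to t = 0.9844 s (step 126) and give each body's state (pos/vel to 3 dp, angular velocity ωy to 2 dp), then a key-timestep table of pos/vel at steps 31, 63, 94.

State at t = 0.9844 s:
  obj    pos=(+2.146,-0.646) vel=(+3.552,-1.223) ωy=+54.42

Key-timestep trajectory:
   step    t(s)  obj.x    obj.z    obj.vx   obj.vz 
     31  0.2422   +0.503  -0.080  +0.874  -0.301
     63  0.4922   +0.834  -0.194  +1.776  -0.612
     94  0.7344   +1.370  -0.379  +2.650  -0.913


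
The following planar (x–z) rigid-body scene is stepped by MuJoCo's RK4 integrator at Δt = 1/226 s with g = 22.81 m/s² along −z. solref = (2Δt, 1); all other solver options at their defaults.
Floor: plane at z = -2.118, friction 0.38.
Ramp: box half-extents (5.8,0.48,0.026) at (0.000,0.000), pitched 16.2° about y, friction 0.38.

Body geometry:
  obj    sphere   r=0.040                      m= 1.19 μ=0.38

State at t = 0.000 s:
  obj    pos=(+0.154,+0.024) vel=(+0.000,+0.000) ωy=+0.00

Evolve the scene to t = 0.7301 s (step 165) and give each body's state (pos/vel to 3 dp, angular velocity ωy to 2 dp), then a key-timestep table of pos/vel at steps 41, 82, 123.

State at t = 0.7301 s:
  obj    pos=(+1.317,-0.314) vel=(+3.187,-0.926) ωy=+82.95

Key-timestep trajectory:
   step    t(s)  obj.x    obj.z    obj.vx   obj.vz 
     41  0.1814   +0.226  +0.003  +0.792  -0.230
     82  0.3628   +0.441  -0.060  +1.584  -0.460
    123  0.5442   +0.801  -0.164  +2.376  -0.690


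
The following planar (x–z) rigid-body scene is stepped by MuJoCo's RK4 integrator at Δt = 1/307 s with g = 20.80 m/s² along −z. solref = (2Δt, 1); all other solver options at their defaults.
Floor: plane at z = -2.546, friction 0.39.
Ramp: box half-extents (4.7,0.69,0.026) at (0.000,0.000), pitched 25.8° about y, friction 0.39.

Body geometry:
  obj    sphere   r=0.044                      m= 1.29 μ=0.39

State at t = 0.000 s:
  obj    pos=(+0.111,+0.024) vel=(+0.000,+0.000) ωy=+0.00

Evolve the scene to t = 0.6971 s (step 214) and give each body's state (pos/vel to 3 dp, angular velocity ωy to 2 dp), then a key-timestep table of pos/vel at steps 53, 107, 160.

State at t = 0.6971 s:
  obj    pos=(+1.526,-0.660) vel=(+4.058,-1.962) ωy=+102.43

Key-timestep trajectory:
   step    t(s)  obj.x    obj.z    obj.vx   obj.vz 
     53  0.1726   +0.198  -0.018  +1.005  -0.486
    107  0.3485   +0.465  -0.147  +2.029  -0.981
    160  0.5212   +0.902  -0.358  +3.034  -1.467


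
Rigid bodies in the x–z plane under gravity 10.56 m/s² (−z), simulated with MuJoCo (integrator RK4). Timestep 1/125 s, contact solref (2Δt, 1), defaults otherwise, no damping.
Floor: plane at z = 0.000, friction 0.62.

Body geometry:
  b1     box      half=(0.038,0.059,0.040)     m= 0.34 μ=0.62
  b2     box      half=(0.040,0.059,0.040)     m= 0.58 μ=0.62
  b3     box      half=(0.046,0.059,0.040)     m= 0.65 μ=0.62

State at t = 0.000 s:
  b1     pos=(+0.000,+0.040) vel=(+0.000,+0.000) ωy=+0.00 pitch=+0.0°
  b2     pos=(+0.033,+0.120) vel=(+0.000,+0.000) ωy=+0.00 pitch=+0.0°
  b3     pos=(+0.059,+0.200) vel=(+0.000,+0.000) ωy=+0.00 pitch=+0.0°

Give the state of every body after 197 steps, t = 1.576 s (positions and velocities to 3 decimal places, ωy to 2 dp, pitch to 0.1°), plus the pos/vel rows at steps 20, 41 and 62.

State at t = 1.576 s:
  b1     pos=(+0.000,+0.040) vel=(+0.000,+0.000) ωy=+0.00 pitch=+0.0°
  b2     pos=(+0.085,+0.040) vel=(+0.000,+0.000) ωy=+0.00 pitch=+90.0°
  b3     pos=(+0.199,+0.046) vel=(+0.000,+0.000) ωy=+0.00 pitch=+90.0°

Key-timestep trajectory:
   step    t(s)  b1.x    b1.z    b1.vx   b1.vz   b2.x    b2.z    b2.vx   b2.vz   b3.x    b3.z    b3.vx   b3.vz 
     20  0.1600   +0.000  +0.040  -0.002  +0.000   +0.039  +0.120  +0.088  -0.002   +0.077  +0.195  +0.262  -0.089
     41  0.3280   +0.000  +0.040  +0.000  +0.001   +0.072  +0.100  +0.305  -0.480   +0.158  +0.118  +0.600  -1.132
     62  0.4960   +0.000  +0.040  +0.000  +0.000   +0.085  +0.040  +0.002  +0.002   +0.204  +0.050  -0.122  -0.078


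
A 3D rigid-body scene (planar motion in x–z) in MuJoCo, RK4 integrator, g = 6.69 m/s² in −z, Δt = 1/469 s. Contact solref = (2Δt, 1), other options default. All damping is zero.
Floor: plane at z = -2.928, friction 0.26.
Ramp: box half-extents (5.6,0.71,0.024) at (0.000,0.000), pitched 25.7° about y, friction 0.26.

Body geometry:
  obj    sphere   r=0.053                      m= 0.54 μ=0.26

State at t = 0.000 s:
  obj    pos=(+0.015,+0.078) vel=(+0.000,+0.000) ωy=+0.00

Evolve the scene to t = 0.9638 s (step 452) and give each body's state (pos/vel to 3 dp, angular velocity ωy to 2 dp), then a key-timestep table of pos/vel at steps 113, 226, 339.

State at t = 0.9638 s:
  obj    pos=(+0.882,-0.339) vel=(+1.800,-0.866) ωy=+37.68

Key-timestep trajectory:
   step    t(s)  obj.x    obj.z    obj.vx   obj.vz 
    113  0.2409   +0.069  +0.052  +0.450  -0.217
    226  0.4819   +0.232  -0.026  +0.900  -0.433
    339  0.7228   +0.503  -0.157  +1.350  -0.650


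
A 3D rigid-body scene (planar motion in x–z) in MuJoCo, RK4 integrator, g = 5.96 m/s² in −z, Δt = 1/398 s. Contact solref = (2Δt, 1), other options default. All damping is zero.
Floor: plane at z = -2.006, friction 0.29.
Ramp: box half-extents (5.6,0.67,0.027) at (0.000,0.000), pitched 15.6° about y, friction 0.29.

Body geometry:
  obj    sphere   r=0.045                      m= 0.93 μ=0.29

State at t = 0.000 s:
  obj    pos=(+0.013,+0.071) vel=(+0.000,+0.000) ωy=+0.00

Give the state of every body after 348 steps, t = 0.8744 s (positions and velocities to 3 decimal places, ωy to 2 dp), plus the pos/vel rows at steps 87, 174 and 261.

State at t = 0.8744 s:
  obj    pos=(+0.435,-0.047) vel=(+0.964,-0.269) ωy=+22.24

Key-timestep trajectory:
   step    t(s)  obj.x    obj.z    obj.vx   obj.vz 
     87  0.2186   +0.039  +0.064  +0.241  -0.067
    174  0.4372   +0.118  +0.042  +0.482  -0.135
    261  0.6558   +0.250  +0.005  +0.723  -0.202


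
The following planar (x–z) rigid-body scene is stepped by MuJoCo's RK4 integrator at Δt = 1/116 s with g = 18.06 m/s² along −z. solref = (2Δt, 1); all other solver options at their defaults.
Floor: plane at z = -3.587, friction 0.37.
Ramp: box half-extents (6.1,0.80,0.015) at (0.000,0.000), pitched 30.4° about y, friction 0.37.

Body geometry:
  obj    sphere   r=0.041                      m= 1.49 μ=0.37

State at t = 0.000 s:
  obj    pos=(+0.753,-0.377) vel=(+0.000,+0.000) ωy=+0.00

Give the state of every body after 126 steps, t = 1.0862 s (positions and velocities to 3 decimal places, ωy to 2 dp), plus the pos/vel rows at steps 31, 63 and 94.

State at t = 1.0862 s:
  obj    pos=(+4.074,-2.325) vel=(+6.115,-3.587) ωy=+172.93

Key-timestep trajectory:
   step    t(s)  obj.x    obj.z    obj.vx   obj.vz 
     31  0.2672   +0.954  -0.495  +1.505  -0.883
     63  0.5431   +1.584  -0.864  +3.058  -1.794
     94  0.8103   +2.602  -1.461  +4.562  -2.676


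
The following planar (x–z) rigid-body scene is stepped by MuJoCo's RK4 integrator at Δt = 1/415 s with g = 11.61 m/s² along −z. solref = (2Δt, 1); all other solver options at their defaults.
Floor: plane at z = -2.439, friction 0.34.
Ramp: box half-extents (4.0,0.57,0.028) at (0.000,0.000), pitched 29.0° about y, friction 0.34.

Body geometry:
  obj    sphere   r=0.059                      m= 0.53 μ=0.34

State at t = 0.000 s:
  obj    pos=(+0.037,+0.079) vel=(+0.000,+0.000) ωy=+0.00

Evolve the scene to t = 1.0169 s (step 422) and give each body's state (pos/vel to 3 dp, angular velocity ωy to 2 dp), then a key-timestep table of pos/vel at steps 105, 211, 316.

State at t = 1.0169 s:
  obj    pos=(+1.855,-0.929) vel=(+3.576,-1.982) ωy=+69.29

Key-timestep trajectory:
   step    t(s)  obj.x    obj.z    obj.vx   obj.vz 
    105  0.2530   +0.150  +0.017  +0.890  -0.493
    211  0.5084   +0.492  -0.173  +1.788  -0.991
    316  0.7614   +1.056  -0.486  +2.678  -1.484


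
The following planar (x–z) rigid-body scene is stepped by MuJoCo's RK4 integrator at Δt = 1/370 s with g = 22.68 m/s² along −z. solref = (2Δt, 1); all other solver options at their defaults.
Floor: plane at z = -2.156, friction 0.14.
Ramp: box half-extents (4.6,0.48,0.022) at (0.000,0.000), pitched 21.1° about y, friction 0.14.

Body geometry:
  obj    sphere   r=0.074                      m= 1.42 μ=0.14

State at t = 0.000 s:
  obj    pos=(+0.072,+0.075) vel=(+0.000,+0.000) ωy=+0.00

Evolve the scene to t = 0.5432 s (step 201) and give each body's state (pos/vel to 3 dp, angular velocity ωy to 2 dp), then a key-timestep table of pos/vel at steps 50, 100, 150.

State at t = 0.5432 s:
  obj    pos=(+0.875,-0.235) vel=(+2.956,-1.141) ωy=+42.80

Key-timestep trajectory:
   step    t(s)  obj.x    obj.z    obj.vx   obj.vz 
     50  0.1351   +0.122  +0.056  +0.736  -0.284
    100  0.2703   +0.271  -0.002  +1.471  -0.568
    150  0.4054   +0.519  -0.097  +2.206  -0.851
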